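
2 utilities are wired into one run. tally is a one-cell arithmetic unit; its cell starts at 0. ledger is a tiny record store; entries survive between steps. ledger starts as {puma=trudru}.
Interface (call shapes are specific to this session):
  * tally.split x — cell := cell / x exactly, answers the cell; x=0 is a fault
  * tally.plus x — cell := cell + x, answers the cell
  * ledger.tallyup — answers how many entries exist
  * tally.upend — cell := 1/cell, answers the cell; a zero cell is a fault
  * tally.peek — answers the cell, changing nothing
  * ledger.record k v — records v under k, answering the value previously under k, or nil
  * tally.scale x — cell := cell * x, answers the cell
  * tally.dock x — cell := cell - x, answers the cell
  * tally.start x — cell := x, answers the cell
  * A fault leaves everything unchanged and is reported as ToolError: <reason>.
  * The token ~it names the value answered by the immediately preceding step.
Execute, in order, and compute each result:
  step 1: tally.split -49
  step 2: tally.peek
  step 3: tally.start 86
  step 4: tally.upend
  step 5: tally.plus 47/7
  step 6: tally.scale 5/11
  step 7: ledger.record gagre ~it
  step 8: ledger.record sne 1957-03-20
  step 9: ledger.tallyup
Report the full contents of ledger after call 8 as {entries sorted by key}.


$ tally.split x: -49
[out] 0
$ tally.peek
[out] 0
$ tally.start x: 86
[out] 86
$ tally.upend
[out] 1/86
$ tally.plus x: 47/7
[out] 4049/602
$ tally.scale x: 5/11
[out] 20245/6622
$ ledger.record k: gagre v: ~it
[out] nil
$ ledger.record k: sne v: 1957-03-20
[out] nil
$ ledger.tallyup
[out] 3

Answer: {gagre=20245/6622, puma=trudru, sne=1957-03-20}


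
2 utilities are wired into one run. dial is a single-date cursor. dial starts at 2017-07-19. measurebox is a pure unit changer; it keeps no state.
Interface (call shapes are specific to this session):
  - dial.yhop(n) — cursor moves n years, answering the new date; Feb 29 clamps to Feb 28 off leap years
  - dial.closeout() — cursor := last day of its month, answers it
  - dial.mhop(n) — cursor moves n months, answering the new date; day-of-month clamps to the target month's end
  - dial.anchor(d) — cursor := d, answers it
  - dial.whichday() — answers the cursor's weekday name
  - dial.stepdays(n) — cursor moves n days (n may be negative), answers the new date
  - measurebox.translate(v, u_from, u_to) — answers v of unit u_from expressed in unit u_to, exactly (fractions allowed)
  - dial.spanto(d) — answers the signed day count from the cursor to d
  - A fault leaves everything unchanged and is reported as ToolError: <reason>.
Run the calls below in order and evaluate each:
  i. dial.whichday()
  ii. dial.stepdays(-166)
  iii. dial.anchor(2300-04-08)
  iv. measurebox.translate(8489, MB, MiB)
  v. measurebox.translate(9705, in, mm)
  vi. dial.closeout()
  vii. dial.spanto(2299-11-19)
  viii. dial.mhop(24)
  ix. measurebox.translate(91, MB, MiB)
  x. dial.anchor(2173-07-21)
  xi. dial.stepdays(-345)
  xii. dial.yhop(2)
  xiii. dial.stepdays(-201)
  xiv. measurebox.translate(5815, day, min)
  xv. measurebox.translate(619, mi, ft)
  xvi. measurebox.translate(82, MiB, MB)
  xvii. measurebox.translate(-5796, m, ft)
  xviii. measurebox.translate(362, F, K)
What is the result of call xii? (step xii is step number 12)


Answer: 2174-08-10

Derivation:
CALL dial.whichday[]
RET  Wednesday
CALL dial.stepdays[-166]
RET  2017-02-03
CALL dial.anchor[2300-04-08]
RET  2300-04-08
CALL measurebox.translate[8489; MB; MiB]
RET  132640625/16384
CALL measurebox.translate[9705; in; mm]
RET  246507
CALL dial.closeout[]
RET  2300-04-30
CALL dial.spanto[2299-11-19]
RET  -162
CALL dial.mhop[24]
RET  2302-04-30
CALL measurebox.translate[91; MB; MiB]
RET  1421875/16384
CALL dial.anchor[2173-07-21]
RET  2173-07-21
CALL dial.stepdays[-345]
RET  2172-08-10
CALL dial.yhop[2]
RET  2174-08-10
CALL dial.stepdays[-201]
RET  2174-01-21
CALL measurebox.translate[5815; day; min]
RET  8373600
CALL measurebox.translate[619; mi; ft]
RET  3268320
CALL measurebox.translate[82; MiB; MB]
RET  1343488/15625
CALL measurebox.translate[-5796; m; ft]
RET  -2415000/127
CALL measurebox.translate[362; F; K]
RET  27389/60


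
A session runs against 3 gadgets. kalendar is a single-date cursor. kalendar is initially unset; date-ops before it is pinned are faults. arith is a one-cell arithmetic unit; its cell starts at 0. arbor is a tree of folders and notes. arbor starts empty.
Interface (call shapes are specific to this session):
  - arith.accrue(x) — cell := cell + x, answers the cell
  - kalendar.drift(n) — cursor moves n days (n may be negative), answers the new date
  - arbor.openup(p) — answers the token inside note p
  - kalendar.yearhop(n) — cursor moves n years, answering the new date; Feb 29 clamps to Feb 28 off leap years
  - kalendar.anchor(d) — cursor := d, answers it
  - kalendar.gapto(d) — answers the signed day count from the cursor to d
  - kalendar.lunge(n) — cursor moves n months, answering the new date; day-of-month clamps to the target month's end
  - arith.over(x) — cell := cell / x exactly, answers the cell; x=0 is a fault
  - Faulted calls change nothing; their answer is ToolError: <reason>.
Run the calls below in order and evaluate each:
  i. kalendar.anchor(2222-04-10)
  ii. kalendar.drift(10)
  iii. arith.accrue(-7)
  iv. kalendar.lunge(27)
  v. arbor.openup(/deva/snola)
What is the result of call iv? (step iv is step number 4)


;; 1. kalendar.anchor(d='2222-04-10') -> 2222-04-10
;; 2. kalendar.drift(n='10') -> 2222-04-20
;; 3. arith.accrue(x='-7') -> -7
;; 4. kalendar.lunge(n='27') -> 2224-07-20
;; 5. arbor.openup(p='/deva/snola') -> ToolError: not found

Answer: 2224-07-20


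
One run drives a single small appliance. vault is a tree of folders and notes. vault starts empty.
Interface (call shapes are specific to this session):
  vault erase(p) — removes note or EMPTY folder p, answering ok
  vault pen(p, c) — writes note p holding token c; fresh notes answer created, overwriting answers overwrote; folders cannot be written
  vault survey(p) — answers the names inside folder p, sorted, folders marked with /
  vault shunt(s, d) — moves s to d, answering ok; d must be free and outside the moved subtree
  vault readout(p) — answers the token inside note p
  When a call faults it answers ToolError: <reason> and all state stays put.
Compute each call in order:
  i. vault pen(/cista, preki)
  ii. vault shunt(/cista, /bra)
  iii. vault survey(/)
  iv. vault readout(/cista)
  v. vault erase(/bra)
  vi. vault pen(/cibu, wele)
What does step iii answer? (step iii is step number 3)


==> vault pen(/cista, preki)
<== created
==> vault shunt(/cista, /bra)
<== ok
==> vault survey(/)
<== [bra]
==> vault readout(/cista)
<== ToolError: not found
==> vault erase(/bra)
<== ok
==> vault pen(/cibu, wele)
<== created

Answer: [bra]


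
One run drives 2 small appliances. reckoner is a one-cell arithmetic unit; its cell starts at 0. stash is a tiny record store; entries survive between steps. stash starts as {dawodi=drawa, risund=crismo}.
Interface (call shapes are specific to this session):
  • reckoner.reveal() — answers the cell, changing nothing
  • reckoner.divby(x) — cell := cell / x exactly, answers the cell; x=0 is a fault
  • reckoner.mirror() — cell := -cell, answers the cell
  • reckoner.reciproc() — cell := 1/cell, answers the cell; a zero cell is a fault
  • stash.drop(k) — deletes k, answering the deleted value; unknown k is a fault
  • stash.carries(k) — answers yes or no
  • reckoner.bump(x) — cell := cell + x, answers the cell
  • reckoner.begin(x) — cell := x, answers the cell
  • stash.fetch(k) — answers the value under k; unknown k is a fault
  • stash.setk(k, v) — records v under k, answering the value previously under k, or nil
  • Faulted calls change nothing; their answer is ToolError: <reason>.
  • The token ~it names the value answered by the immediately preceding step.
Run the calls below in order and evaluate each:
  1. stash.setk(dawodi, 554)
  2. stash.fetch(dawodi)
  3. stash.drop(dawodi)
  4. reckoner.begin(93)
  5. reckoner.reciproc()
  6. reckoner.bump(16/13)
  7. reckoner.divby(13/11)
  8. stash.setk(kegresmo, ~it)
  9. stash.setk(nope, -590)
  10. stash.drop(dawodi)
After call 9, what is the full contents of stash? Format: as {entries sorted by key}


;; stash.setk(dawodi, 554) : drawa
;; stash.fetch(dawodi) : 554
;; stash.drop(dawodi) : 554
;; reckoner.begin(93) : 93
;; reckoner.reciproc() : 1/93
;; reckoner.bump(16/13) : 1501/1209
;; reckoner.divby(13/11) : 16511/15717
;; stash.setk(kegresmo, ~it) : nil
;; stash.setk(nope, -590) : nil
;; stash.drop(dawodi) : ToolError: no such key dawodi

Answer: {kegresmo=16511/15717, nope=-590, risund=crismo}


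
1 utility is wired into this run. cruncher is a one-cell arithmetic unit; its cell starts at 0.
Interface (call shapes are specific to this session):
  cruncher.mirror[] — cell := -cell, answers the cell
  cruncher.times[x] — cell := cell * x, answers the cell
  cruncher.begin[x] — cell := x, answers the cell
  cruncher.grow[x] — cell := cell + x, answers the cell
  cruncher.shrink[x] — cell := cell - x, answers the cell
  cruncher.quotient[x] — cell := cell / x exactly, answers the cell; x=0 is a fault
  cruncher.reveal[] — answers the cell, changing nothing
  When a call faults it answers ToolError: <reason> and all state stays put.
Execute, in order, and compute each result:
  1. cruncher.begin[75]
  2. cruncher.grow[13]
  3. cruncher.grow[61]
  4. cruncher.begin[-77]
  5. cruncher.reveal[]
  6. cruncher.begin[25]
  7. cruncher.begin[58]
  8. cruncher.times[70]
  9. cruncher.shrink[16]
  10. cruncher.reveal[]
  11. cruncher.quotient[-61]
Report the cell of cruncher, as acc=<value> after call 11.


Answer: acc=-4044/61

Derivation:
→ cruncher.begin(x=75)
← 75
→ cruncher.grow(x=13)
← 88
→ cruncher.grow(x=61)
← 149
→ cruncher.begin(x=-77)
← -77
→ cruncher.reveal()
← -77
→ cruncher.begin(x=25)
← 25
→ cruncher.begin(x=58)
← 58
→ cruncher.times(x=70)
← 4060
→ cruncher.shrink(x=16)
← 4044
→ cruncher.reveal()
← 4044
→ cruncher.quotient(x=-61)
← -4044/61


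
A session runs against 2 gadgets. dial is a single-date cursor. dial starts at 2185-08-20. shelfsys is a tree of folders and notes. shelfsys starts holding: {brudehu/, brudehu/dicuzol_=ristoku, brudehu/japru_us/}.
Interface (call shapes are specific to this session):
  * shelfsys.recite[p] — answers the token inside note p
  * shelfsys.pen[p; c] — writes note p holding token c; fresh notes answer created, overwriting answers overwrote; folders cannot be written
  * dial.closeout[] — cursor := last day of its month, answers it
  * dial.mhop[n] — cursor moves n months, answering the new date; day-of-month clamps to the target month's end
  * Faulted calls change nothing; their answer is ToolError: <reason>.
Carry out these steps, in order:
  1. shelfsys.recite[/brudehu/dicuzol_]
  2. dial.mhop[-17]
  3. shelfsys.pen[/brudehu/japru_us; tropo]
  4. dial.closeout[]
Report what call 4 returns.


I call shelfsys.recite(p→/brudehu/dicuzol_), → ristoku.
Next I call dial.mhop(n→-17), yielding 2184-03-20.
I use shelfsys.pen(p→/brudehu/japru_us, c→tropo), → ToolError: is a directory.
I run dial.closeout: 2184-03-31.

Answer: 2184-03-31


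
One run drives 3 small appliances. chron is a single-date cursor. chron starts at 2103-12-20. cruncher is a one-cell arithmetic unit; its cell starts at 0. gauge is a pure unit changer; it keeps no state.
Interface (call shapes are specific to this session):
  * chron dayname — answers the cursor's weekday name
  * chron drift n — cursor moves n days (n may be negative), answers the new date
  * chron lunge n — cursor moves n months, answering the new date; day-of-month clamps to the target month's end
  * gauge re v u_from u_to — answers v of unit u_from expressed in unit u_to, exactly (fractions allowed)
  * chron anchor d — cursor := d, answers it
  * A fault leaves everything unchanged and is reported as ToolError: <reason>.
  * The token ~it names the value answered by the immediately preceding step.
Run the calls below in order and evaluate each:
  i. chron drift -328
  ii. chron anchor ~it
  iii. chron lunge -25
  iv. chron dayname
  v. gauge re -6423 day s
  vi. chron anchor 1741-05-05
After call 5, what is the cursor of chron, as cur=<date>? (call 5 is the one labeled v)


Answer: cur=2100-12-26

Derivation:
I use chron drift with n→-328, and see 2103-01-26.
Using chron anchor with d→~it, and see 2103-01-26.
I use chron lunge with n→-25, yielding 2100-12-26.
I use chron dayname(): Sunday.
I invoke gauge re with v→-6423, u_from→day, u_to→s, giving -554947200.
I use chron anchor with d→1741-05-05, which returns 1741-05-05.


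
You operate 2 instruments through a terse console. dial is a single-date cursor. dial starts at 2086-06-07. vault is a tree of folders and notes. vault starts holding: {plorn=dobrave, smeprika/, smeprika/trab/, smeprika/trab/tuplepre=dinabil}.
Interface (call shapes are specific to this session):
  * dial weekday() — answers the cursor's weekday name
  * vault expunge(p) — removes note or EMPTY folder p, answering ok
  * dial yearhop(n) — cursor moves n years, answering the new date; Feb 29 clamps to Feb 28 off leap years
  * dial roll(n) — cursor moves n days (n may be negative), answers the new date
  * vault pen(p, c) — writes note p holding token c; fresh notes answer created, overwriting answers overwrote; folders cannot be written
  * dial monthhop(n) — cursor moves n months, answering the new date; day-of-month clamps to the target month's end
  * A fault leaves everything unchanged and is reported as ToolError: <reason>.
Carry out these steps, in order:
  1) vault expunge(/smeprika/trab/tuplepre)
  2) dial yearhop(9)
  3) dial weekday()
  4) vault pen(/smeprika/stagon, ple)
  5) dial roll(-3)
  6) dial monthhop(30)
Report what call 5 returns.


% vault expunge(/smeprika/trab/tuplepre) => ok
% dial yearhop(9) => 2095-06-07
% dial weekday() => Tuesday
% vault pen(/smeprika/stagon, ple) => created
% dial roll(-3) => 2095-06-04
% dial monthhop(30) => 2097-12-04

Answer: 2095-06-04


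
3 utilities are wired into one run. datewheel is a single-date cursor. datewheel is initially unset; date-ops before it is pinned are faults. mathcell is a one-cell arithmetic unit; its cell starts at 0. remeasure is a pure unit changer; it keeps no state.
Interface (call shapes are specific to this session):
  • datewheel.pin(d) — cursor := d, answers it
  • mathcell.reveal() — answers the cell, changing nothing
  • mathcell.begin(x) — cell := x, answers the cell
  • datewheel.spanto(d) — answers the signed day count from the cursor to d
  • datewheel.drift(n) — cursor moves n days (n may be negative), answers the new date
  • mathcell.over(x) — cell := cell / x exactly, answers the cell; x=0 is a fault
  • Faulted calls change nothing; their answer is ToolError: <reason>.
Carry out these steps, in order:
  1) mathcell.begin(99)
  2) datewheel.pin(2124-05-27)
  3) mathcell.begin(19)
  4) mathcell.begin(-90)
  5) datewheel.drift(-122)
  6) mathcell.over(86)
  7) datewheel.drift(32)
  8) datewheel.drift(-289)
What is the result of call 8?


Answer: 2123-05-14

Derivation:
Act: begin[x→99]
Obs: 99
Act: pin[d→2124-05-27]
Obs: 2124-05-27
Act: begin[x→19]
Obs: 19
Act: begin[x→-90]
Obs: -90
Act: drift[n→-122]
Obs: 2124-01-26
Act: over[x→86]
Obs: -45/43
Act: drift[n→32]
Obs: 2124-02-27
Act: drift[n→-289]
Obs: 2123-05-14


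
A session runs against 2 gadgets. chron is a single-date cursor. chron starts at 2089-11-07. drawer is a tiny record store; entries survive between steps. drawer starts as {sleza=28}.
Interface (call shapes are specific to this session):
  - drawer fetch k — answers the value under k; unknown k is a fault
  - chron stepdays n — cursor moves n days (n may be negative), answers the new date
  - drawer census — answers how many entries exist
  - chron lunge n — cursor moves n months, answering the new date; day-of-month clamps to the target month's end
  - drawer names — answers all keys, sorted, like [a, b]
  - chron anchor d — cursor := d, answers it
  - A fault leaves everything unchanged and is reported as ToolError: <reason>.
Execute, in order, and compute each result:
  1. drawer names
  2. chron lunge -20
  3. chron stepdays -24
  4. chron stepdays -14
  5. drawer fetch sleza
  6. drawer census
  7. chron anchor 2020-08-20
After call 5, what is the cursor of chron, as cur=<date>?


% drawer names
:: [sleza]
% chron lunge n: -20
:: 2088-03-07
% chron stepdays n: -24
:: 2088-02-12
% chron stepdays n: -14
:: 2088-01-29
% drawer fetch k: sleza
:: 28
% drawer census
:: 1
% chron anchor d: 2020-08-20
:: 2020-08-20

Answer: cur=2088-01-29


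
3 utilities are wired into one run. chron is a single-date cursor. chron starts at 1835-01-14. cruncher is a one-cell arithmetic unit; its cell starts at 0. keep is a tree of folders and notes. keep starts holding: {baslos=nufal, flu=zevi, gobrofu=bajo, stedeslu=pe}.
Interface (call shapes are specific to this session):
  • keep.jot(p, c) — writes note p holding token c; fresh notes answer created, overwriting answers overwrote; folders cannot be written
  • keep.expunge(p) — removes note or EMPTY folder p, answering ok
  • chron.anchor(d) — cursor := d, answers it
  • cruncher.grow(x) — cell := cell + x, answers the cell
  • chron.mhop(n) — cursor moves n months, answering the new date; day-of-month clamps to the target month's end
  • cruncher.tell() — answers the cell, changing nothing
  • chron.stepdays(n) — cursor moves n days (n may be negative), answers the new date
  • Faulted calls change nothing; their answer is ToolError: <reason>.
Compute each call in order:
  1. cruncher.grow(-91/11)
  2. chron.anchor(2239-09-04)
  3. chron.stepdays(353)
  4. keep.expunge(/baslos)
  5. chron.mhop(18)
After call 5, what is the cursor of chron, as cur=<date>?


> cruncher.grow x=-91/11
= -91/11
> chron.anchor d=2239-09-04
= 2239-09-04
> chron.stepdays n=353
= 2240-08-22
> keep.expunge p=/baslos
= ok
> chron.mhop n=18
= 2242-02-22

Answer: cur=2242-02-22


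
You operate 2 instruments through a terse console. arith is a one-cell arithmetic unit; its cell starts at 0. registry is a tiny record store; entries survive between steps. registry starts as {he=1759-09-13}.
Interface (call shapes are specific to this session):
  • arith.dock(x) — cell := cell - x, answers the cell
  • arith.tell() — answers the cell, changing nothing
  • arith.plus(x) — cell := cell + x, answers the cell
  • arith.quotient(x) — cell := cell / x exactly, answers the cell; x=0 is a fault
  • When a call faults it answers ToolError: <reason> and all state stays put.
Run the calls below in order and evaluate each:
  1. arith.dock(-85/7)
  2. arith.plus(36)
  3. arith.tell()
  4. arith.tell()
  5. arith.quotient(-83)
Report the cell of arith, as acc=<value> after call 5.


Answer: acc=-337/581

Derivation:
>> arith.dock(-85/7)
<< 85/7
>> arith.plus(36)
<< 337/7
>> arith.tell()
<< 337/7
>> arith.tell()
<< 337/7
>> arith.quotient(-83)
<< -337/581


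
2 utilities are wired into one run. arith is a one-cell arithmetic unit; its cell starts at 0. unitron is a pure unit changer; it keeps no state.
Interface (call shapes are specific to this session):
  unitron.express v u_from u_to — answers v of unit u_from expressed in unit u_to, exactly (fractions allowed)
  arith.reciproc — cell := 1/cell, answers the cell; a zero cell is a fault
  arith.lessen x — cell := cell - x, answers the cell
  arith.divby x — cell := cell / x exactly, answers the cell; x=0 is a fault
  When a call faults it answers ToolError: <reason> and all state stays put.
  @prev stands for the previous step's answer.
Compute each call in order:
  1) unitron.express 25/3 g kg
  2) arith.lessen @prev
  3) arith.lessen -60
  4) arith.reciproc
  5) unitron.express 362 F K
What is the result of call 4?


→ unitron.express(v→25/3, u_from→g, u_to→kg)
← 1/120
→ arith.lessen(x→@prev)
← -1/120
→ arith.lessen(x→-60)
← 7199/120
→ arith.reciproc()
← 120/7199
→ unitron.express(v→362, u_from→F, u_to→K)
← 27389/60

Answer: 120/7199


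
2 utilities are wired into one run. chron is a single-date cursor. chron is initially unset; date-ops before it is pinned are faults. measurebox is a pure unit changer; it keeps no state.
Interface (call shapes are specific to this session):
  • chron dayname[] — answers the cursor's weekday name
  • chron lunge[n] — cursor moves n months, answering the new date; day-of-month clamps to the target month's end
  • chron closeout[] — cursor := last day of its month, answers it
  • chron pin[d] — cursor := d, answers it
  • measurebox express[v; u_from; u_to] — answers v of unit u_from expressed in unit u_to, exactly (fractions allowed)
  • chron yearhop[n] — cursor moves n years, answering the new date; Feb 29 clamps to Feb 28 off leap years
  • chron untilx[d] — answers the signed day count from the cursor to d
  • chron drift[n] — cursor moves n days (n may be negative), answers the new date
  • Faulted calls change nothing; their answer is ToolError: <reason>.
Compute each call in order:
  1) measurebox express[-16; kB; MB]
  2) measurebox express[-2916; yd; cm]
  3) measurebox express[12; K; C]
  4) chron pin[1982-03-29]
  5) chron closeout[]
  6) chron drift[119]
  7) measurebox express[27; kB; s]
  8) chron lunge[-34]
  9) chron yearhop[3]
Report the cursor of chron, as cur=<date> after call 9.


Answer: cur=1982-09-28

Derivation:
// measurebox express(-16, kB, MB) => -2/125
// measurebox express(-2916, yd, cm) => -6665976/25
// measurebox express(12, K, C) => -5223/20
// chron pin(1982-03-29) => 1982-03-29
// chron closeout() => 1982-03-31
// chron drift(119) => 1982-07-28
// measurebox express(27, kB, s) => ToolError: incompatible units
// chron lunge(-34) => 1979-09-28
// chron yearhop(3) => 1982-09-28


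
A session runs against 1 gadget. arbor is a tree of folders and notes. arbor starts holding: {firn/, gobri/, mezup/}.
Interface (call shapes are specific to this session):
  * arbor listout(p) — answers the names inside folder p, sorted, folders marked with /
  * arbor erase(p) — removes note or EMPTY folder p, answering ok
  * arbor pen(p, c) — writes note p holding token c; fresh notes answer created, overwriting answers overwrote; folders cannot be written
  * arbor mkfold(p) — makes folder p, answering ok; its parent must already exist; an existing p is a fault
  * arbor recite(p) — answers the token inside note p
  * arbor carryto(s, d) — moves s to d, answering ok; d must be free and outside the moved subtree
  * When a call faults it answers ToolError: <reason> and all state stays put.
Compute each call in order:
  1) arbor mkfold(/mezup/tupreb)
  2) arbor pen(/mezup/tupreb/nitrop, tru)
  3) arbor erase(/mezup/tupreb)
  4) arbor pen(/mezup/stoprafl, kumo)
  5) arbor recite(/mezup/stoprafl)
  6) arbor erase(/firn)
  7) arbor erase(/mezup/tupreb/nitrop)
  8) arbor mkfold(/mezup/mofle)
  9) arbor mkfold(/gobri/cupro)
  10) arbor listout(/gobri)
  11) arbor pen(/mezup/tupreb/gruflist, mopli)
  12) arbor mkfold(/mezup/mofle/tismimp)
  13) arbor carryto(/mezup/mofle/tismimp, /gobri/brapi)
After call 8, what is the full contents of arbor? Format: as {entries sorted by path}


>>> arbor mkfold p→/mezup/tupreb
[out] ok
>>> arbor pen p→/mezup/tupreb/nitrop c→tru
[out] created
>>> arbor erase p→/mezup/tupreb
[out] ToolError: not empty
>>> arbor pen p→/mezup/stoprafl c→kumo
[out] created
>>> arbor recite p→/mezup/stoprafl
[out] kumo
>>> arbor erase p→/firn
[out] ok
>>> arbor erase p→/mezup/tupreb/nitrop
[out] ok
>>> arbor mkfold p→/mezup/mofle
[out] ok
>>> arbor mkfold p→/gobri/cupro
[out] ok
>>> arbor listout p→/gobri
[out] [cupro/]
>>> arbor pen p→/mezup/tupreb/gruflist c→mopli
[out] created
>>> arbor mkfold p→/mezup/mofle/tismimp
[out] ok
>>> arbor carryto s→/mezup/mofle/tismimp d→/gobri/brapi
[out] ok

Answer: {gobri/, mezup/, mezup/mofle/, mezup/stoprafl=kumo, mezup/tupreb/}


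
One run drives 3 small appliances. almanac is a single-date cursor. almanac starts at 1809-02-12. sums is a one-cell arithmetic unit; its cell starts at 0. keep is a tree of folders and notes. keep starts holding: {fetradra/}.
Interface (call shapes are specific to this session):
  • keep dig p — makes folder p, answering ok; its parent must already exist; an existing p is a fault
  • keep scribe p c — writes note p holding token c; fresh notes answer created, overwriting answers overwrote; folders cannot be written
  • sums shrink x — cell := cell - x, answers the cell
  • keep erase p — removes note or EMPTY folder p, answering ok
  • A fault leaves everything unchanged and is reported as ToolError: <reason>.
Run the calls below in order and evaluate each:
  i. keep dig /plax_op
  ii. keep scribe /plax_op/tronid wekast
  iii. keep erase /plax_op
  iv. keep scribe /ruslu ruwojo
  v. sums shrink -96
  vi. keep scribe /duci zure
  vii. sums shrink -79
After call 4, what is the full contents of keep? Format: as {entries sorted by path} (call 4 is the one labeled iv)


~$ keep dig p='/plax_op'
[out] ok
~$ keep scribe p='/plax_op/tronid' c='wekast'
[out] created
~$ keep erase p='/plax_op'
[out] ToolError: not empty
~$ keep scribe p='/ruslu' c='ruwojo'
[out] created
~$ sums shrink x='-96'
[out] 96
~$ keep scribe p='/duci' c='zure'
[out] created
~$ sums shrink x='-79'
[out] 175

Answer: {fetradra/, plax_op/, plax_op/tronid=wekast, ruslu=ruwojo}


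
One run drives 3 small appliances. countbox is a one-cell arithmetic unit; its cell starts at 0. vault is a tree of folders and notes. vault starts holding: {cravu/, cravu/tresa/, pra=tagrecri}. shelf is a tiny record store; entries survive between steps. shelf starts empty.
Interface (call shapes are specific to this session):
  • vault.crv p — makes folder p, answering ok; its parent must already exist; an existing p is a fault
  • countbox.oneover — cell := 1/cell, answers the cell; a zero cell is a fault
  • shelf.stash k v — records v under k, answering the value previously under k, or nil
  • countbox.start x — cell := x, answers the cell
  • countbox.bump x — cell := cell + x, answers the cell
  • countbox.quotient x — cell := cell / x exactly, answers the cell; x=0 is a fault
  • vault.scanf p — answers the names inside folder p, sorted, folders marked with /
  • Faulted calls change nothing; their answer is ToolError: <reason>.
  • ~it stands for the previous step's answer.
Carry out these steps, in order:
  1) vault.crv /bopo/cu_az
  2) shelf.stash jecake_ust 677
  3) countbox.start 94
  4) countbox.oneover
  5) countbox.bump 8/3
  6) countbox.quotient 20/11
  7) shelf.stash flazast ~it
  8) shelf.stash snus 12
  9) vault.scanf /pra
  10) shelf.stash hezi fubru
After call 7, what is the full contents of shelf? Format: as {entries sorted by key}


Answer: {flazast=1661/1128, jecake_ust=677}

Derivation:
Step: crv[p→/bopo/cu_az]
Result: ToolError: no parent
Step: stash[k→jecake_ust; v→677]
Result: nil
Step: start[x→94]
Result: 94
Step: oneover[]
Result: 1/94
Step: bump[x→8/3]
Result: 755/282
Step: quotient[x→20/11]
Result: 1661/1128
Step: stash[k→flazast; v→~it]
Result: nil
Step: stash[k→snus; v→12]
Result: nil
Step: scanf[p→/pra]
Result: ToolError: not a directory
Step: stash[k→hezi; v→fubru]
Result: nil


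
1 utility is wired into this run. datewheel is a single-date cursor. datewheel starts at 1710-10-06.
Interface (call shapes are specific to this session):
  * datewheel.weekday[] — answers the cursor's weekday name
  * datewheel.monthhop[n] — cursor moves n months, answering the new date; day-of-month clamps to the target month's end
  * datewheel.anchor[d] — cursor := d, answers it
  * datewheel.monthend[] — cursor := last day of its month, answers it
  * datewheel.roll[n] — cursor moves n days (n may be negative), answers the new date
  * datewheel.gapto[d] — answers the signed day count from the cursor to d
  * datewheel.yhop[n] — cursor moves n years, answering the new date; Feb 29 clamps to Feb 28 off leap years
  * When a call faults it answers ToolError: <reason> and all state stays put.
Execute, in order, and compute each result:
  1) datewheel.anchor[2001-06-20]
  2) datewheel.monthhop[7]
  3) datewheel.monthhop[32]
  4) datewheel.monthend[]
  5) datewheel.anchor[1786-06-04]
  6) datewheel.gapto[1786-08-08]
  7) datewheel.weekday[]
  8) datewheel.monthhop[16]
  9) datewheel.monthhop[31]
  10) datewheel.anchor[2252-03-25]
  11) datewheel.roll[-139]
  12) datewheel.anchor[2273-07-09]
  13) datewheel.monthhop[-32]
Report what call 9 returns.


→ datewheel.anchor(d='2001-06-20')
← 2001-06-20
→ datewheel.monthhop(n='7')
← 2002-01-20
→ datewheel.monthhop(n='32')
← 2004-09-20
→ datewheel.monthend()
← 2004-09-30
→ datewheel.anchor(d='1786-06-04')
← 1786-06-04
→ datewheel.gapto(d='1786-08-08')
← 65
→ datewheel.weekday()
← Sunday
→ datewheel.monthhop(n='16')
← 1787-10-04
→ datewheel.monthhop(n='31')
← 1790-05-04
→ datewheel.anchor(d='2252-03-25')
← 2252-03-25
→ datewheel.roll(n='-139')
← 2251-11-07
→ datewheel.anchor(d='2273-07-09')
← 2273-07-09
→ datewheel.monthhop(n='-32')
← 2270-11-09

Answer: 1790-05-04


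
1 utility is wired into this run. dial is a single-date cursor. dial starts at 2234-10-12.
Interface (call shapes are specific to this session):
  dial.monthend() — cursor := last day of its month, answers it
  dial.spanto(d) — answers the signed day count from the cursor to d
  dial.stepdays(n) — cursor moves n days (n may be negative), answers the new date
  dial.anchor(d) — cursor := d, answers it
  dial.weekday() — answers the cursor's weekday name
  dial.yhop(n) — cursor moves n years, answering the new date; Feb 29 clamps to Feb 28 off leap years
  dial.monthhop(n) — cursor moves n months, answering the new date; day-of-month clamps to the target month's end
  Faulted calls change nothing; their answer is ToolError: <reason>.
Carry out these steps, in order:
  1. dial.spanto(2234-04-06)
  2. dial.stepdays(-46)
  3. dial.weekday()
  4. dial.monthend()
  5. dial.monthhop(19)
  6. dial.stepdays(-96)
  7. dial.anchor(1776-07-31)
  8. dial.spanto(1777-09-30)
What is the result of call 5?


Then dial.spanto passing d: 2234-04-06, giving -189.
Using dial.stepdays passing n: -46, yielding 2234-08-27.
I call dial.weekday(), yielding Wednesday.
I invoke dial.monthend(), yielding 2234-08-31.
I run dial.monthhop passing n: 19, and see 2236-03-31.
Now I run dial.stepdays passing n: -96, — result: 2235-12-26.
I run dial.anchor passing d: 1776-07-31: 1776-07-31.
I invoke dial.spanto passing d: 1777-09-30, and observe 426.

Answer: 2236-03-31


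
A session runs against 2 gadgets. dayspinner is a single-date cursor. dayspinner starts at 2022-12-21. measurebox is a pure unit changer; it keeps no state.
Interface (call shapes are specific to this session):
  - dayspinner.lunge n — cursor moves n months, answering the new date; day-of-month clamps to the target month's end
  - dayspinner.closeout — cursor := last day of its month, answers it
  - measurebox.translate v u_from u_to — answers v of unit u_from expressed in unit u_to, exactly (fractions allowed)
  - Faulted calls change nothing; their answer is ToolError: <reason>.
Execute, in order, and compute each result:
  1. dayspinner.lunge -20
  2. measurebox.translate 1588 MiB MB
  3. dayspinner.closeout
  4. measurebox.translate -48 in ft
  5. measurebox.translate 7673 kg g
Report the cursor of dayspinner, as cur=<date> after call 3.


Answer: cur=2021-04-30

Derivation:
! dayspinner.lunge(n='-20') : 2021-04-21
! measurebox.translate(v='1588', u_from='MiB', u_to='MB') : 26017792/15625
! dayspinner.closeout() : 2021-04-30
! measurebox.translate(v='-48', u_from='in', u_to='ft') : -4
! measurebox.translate(v='7673', u_from='kg', u_to='g') : 7673000


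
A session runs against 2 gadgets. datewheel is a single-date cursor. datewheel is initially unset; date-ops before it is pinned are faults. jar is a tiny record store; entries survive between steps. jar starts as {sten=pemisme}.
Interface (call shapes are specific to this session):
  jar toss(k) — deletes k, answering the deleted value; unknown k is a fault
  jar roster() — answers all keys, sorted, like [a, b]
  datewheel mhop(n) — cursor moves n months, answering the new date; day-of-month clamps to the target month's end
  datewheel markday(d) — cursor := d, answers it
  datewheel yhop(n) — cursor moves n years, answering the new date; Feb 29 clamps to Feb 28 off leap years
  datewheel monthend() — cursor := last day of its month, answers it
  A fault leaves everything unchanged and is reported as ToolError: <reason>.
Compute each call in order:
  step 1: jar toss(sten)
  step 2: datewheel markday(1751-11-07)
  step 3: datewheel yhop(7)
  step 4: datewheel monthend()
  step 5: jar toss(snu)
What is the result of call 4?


Answer: 1758-11-30

Derivation:
Using jar toss using k=sten, and observe pemisme.
Calling datewheel markday using d=1751-11-07, giving 1751-11-07.
Next I call datewheel yhop using n=7, which returns 1758-11-07.
Now I run datewheel monthend(): 1758-11-30.
I call jar toss using k=snu, giving ToolError: no such key snu.


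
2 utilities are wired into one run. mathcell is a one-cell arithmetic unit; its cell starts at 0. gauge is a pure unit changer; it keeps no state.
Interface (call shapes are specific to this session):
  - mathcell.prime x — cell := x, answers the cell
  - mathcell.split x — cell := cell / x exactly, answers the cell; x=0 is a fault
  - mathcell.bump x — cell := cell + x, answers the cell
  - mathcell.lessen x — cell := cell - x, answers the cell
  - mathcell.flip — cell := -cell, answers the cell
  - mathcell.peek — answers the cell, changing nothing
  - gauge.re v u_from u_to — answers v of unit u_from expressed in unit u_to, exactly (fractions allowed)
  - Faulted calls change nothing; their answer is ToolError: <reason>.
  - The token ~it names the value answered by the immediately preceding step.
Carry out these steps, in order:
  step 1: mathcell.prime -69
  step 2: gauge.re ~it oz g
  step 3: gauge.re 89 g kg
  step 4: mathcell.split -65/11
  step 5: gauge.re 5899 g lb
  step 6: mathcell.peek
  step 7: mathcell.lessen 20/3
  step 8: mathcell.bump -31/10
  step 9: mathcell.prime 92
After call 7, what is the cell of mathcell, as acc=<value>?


Answer: acc=977/195

Derivation:
-> prime(x→-69)
<- -69
-> re(v→~it, u_from→oz, u_to→g)
<- -3129787353/1600000
-> re(v→89, u_from→g, u_to→kg)
<- 89/1000
-> split(x→-65/11)
<- 759/65
-> re(v→5899, u_from→g, u_to→lb)
<- 589900000/45359237
-> peek()
<- 759/65
-> lessen(x→20/3)
<- 977/195
-> bump(x→-31/10)
<- 149/78
-> prime(x→92)
<- 92


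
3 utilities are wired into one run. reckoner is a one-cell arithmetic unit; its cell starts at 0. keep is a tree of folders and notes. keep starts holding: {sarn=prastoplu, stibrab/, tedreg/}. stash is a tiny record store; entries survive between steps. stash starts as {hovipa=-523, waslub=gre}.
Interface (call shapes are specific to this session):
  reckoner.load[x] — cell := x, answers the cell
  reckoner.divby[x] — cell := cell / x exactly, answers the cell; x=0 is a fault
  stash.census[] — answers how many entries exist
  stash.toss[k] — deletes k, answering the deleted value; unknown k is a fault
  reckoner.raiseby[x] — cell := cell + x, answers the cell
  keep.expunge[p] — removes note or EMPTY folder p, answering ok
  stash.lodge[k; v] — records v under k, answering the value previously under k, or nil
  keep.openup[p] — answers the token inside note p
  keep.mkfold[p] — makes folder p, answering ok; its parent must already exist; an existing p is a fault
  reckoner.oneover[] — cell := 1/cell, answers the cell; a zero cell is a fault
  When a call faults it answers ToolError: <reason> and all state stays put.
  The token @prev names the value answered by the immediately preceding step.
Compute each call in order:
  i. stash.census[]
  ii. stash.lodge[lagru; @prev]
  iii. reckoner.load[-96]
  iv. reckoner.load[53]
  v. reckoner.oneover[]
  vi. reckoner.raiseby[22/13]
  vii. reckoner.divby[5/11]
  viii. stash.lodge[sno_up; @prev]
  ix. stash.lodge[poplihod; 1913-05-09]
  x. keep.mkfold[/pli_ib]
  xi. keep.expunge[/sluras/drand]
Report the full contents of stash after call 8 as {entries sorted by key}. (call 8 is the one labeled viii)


I call stash.census, which returns 2.
Calling stash.lodge on k='lagru', v='@prev', and get nil.
Invoking reckoner.load on x='-96', giving -96.
Now I run reckoner.load on x='53', and see 53.
Next I call reckoner.oneover, and get 1/53.
I use reckoner.raiseby on x='22/13', which returns 1179/689.
Calling reckoner.divby on x='5/11', → 12969/3445.
I run stash.lodge on k='sno_up', v='@prev', which returns nil.
I run stash.lodge on k='poplihod', v='1913-05-09', giving nil.
I invoke keep.mkfold on p='/pli_ib', and get ok.
I use keep.expunge on p='/sluras/drand', — result: ToolError: not found.

Answer: {hovipa=-523, lagru=2, sno_up=12969/3445, waslub=gre}


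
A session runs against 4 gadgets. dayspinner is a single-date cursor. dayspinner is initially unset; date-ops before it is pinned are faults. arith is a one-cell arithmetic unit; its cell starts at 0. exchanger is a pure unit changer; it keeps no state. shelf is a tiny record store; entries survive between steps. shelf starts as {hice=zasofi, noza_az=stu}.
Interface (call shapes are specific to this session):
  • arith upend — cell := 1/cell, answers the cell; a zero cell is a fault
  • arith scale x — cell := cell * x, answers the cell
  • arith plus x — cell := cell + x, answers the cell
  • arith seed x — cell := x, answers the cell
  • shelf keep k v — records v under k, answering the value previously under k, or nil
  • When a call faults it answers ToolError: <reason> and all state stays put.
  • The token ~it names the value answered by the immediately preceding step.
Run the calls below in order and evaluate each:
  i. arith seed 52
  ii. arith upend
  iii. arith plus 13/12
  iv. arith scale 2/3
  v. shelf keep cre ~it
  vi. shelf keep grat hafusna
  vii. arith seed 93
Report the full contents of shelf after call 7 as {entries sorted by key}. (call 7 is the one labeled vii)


Next I call arith seed with x: 52, — result: 52.
Invoking arith upend, giving 1/52.
I call arith plus with x: 13/12, and get 43/39.
Next I call arith scale with x: 2/3: 86/117.
Now I run shelf keep with k: cre, v: ~it, yielding nil.
I call shelf keep with k: grat, v: hafusna, yielding nil.
Invoking arith seed with x: 93: 93.

Answer: {cre=86/117, grat=hafusna, hice=zasofi, noza_az=stu}


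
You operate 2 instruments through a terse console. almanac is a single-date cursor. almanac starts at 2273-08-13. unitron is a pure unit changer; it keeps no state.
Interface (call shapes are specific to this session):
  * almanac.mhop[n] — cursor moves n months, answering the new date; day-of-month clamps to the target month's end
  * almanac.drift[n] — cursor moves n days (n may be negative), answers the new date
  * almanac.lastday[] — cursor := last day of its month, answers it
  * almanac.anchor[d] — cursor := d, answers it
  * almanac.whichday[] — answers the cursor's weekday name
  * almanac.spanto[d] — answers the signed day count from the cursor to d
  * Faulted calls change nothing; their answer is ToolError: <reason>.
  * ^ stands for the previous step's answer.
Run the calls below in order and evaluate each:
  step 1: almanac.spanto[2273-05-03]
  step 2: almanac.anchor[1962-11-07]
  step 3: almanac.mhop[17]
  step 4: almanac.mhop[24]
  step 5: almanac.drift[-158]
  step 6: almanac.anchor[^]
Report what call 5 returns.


Answer: 1965-10-31

Derivation:
% spanto d→2273-05-03
[out] -102
% anchor d→1962-11-07
[out] 1962-11-07
% mhop n→17
[out] 1964-04-07
% mhop n→24
[out] 1966-04-07
% drift n→-158
[out] 1965-10-31
% anchor d→^
[out] 1965-10-31
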